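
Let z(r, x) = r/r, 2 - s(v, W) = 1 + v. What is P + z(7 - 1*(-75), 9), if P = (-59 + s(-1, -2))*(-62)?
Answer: 3535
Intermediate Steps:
s(v, W) = 1 - v (s(v, W) = 2 - (1 + v) = 2 + (-1 - v) = 1 - v)
z(r, x) = 1
P = 3534 (P = (-59 + (1 - 1*(-1)))*(-62) = (-59 + (1 + 1))*(-62) = (-59 + 2)*(-62) = -57*(-62) = 3534)
P + z(7 - 1*(-75), 9) = 3534 + 1 = 3535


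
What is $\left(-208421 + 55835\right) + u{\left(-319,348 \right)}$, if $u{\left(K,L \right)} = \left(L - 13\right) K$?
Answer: $-259451$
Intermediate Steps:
$u{\left(K,L \right)} = K \left(-13 + L\right)$ ($u{\left(K,L \right)} = \left(L - 13\right) K = \left(-13 + L\right) K = K \left(-13 + L\right)$)
$\left(-208421 + 55835\right) + u{\left(-319,348 \right)} = \left(-208421 + 55835\right) - 319 \left(-13 + 348\right) = -152586 - 106865 = -259451$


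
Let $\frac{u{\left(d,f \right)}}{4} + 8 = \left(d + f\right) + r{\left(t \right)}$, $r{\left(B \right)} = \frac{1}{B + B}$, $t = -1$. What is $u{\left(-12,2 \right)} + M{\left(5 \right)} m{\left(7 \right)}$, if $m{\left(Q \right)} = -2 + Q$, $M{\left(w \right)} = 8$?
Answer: $-34$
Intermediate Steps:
$r{\left(B \right)} = \frac{1}{2 B}$
$u{\left(d,f \right)} = -34 + 4 d + 4 f$ ($u{\left(d,f \right)} = -32 + 4 \left(\left(d + f\right) + \frac{1}{2 \left(-1\right)}\right) = -32 + 4 \left(\left(d + f\right) + \frac{1}{2} \left(-1\right)\right) = -32 + 4 \left(\left(d + f\right) - \frac{1}{2}\right) = -32 + 4 \left(- \frac{1}{2} + d + f\right) = -32 + \left(-2 + 4 d + 4 f\right) = -34 + 4 d + 4 f$)
$u{\left(-12,2 \right)} + M{\left(5 \right)} m{\left(7 \right)} = \left(-34 + 4 \left(-12\right) + 4 \cdot 2\right) + 8 \left(-2 + 7\right) = \left(-34 - 48 + 8\right) + 8 \cdot 5 = -74 + 40 = -34$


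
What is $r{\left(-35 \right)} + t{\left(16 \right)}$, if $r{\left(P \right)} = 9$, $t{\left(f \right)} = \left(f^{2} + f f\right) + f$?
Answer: $537$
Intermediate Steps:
$t{\left(f \right)} = f + 2 f^{2}$ ($t{\left(f \right)} = \left(f^{2} + f^{2}\right) + f = 2 f^{2} + f = f + 2 f^{2}$)
$r{\left(-35 \right)} + t{\left(16 \right)} = 9 + 16 \left(1 + 2 \cdot 16\right) = 9 + 16 \left(1 + 32\right) = 9 + 16 \cdot 33 = 9 + 528 = 537$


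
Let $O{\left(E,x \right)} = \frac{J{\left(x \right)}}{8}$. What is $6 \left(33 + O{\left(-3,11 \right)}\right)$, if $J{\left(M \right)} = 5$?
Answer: $\frac{807}{4} \approx 201.75$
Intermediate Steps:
$O{\left(E,x \right)} = \frac{5}{8}$
$6 \left(33 + O{\left(-3,11 \right)}\right) = 6 \left(33 + \frac{5}{8}\right) = 6 \cdot \frac{269}{8} = \frac{807}{4}$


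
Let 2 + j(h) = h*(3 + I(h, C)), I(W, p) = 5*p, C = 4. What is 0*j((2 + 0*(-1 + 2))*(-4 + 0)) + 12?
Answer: 12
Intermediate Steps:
j(h) = -2 + 23*h (j(h) = -2 + h*(3 + 5*4) = -2 + h*(3 + 20) = -2 + h*23 = -2 + 23*h)
0*j((2 + 0*(-1 + 2))*(-4 + 0)) + 12 = 0*(-2 + 23*((2 + 0*(-1 + 2))*(-4 + 0))) + 12 = 0*(-2 + 23*((2 + 0*1)*(-4))) + 12 = 0*(-2 + 23*((2 + 0)*(-4))) + 12 = 0*(-2 + 23*(2*(-4))) + 12 = 0*(-2 + 23*(-8)) + 12 = 0*(-2 - 184) + 12 = 0*(-186) + 12 = 0 + 12 = 12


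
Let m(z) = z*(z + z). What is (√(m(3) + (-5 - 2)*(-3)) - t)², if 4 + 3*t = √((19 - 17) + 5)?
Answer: (4 - √7 + 3*√39)²/9 ≈ 44.842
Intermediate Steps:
m(z) = 2*z² (m(z) = z*(2*z) = 2*z²)
t = -4/3 + √7/3 (t = -4/3 + √((19 - 17) + 5)/3 = -4/3 + √(2 + 5)/3 = -4/3 + √7/3 ≈ -0.45142)
(√(m(3) + (-5 - 2)*(-3)) - t)² = (√(2*3² + (-5 - 2)*(-3)) - (-4/3 + √7/3))² = (√(2*9 - 7*(-3)) + (4/3 - √7/3))² = (√(18 + 21) + (4/3 - √7/3))² = (√39 + (4/3 - √7/3))² = (4/3 + √39 - √7/3)²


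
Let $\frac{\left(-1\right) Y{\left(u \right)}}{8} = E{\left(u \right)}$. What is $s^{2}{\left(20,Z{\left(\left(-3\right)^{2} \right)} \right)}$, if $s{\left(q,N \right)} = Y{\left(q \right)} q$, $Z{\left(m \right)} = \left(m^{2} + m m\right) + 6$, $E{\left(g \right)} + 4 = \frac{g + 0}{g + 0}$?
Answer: $230400$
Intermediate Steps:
$E{\left(g \right)} = -3$ ($E{\left(g \right)} = -4 + \frac{g + 0}{g + 0} = -4 + \frac{g}{g} = -4 + 1 = -3$)
$Y{\left(u \right)} = 24$ ($Y{\left(u \right)} = \left(-8\right) \left(-3\right) = 24$)
$Z{\left(m \right)} = 6 + 2 m^{2}$ ($Z{\left(m \right)} = \left(m^{2} + m^{2}\right) + 6 = 2 m^{2} + 6 = 6 + 2 m^{2}$)
$s{\left(q,N \right)} = 24 q$
$s^{2}{\left(20,Z{\left(\left(-3\right)^{2} \right)} \right)} = \left(24 \cdot 20\right)^{2} = 480^{2} = 230400$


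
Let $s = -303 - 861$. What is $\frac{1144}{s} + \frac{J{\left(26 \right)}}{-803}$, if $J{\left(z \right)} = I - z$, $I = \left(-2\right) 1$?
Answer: $- \frac{221510}{233673} \approx -0.94795$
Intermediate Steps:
$s = -1164$
$I = -2$
$J{\left(z \right)} = -2 - z$
$\frac{1144}{s} + \frac{J{\left(26 \right)}}{-803} = \frac{1144}{-1164} + \frac{-2 - 26}{-803} = 1144 \left(- \frac{1}{1164}\right) + \left(-2 - 26\right) \left(- \frac{1}{803}\right) = - \frac{286}{291} - - \frac{28}{803} = - \frac{286}{291} + \frac{28}{803} = - \frac{221510}{233673}$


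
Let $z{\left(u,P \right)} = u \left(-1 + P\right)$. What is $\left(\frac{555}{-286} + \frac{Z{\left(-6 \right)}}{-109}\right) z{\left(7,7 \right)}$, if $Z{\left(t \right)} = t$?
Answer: $- \frac{1234359}{15587} \approx -79.192$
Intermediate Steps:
$\left(\frac{555}{-286} + \frac{Z{\left(-6 \right)}}{-109}\right) z{\left(7,7 \right)} = \left(\frac{555}{-286} - \frac{6}{-109}\right) 7 \left(-1 + 7\right) = \left(555 \left(- \frac{1}{286}\right) - - \frac{6}{109}\right) 7 \cdot 6 = \left(- \frac{555}{286} + \frac{6}{109}\right) 42 = \left(- \frac{58779}{31174}\right) 42 = - \frac{1234359}{15587}$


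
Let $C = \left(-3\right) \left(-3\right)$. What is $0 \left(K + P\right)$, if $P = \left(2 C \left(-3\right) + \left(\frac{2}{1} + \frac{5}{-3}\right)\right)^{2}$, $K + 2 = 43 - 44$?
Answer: $0$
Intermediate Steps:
$C = 9$
$K = -3$ ($K = -2 + \left(43 - 44\right) = -2 - 1 = -3$)
$P = \frac{25921}{9}$ ($P = \left(2 \cdot 9 \left(-3\right) + \left(\frac{2}{1} + \frac{5}{-3}\right)\right)^{2} = \left(18 \left(-3\right) + \left(2 \cdot 1 + 5 \left(- \frac{1}{3}\right)\right)\right)^{2} = \left(-54 + \left(2 - \frac{5}{3}\right)\right)^{2} = \left(-54 + \frac{1}{3}\right)^{2} = \left(- \frac{161}{3}\right)^{2} = \frac{25921}{9} \approx 2880.1$)
$0 \left(K + P\right) = 0 \left(-3 + \frac{25921}{9}\right) = 0 \cdot \frac{25894}{9} = 0$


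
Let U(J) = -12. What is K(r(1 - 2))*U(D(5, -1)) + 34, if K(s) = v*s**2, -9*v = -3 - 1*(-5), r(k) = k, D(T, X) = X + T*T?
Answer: 110/3 ≈ 36.667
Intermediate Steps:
D(T, X) = X + T**2
v = -2/9 (v = -(-3 - 1*(-5))/9 = -(-3 + 5)/9 = -1/9*2 = -2/9 ≈ -0.22222)
K(s) = -2*s**2/9
K(r(1 - 2))*U(D(5, -1)) + 34 = -2*(1 - 2)**2/9*(-12) + 34 = -2/9*(-1)**2*(-12) + 34 = -2/9*1*(-12) + 34 = -2/9*(-12) + 34 = 8/3 + 34 = 110/3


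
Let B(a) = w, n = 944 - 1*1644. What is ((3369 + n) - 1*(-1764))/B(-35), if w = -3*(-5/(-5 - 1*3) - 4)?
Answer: 35464/81 ≈ 437.83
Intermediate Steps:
n = -700 (n = 944 - 1644 = -700)
w = 81/8 (w = -3*(-5/(-5 - 3) - 4) = -3*(-5/(-8) - 4) = -3*(-5*(-1/8) - 4) = -3*(5/8 - 4) = -3*(-27/8) = 81/8 ≈ 10.125)
B(a) = 81/8
((3369 + n) - 1*(-1764))/B(-35) = ((3369 - 700) - 1*(-1764))/(81/8) = (2669 + 1764)*(8/81) = 4433*(8/81) = 35464/81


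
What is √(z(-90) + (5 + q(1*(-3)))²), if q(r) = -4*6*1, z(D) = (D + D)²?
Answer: 181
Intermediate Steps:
z(D) = 4*D² (z(D) = (2*D)² = 4*D²)
q(r) = -24 (q(r) = -24*1 = -24)
√(z(-90) + (5 + q(1*(-3)))²) = √(4*(-90)² + (5 - 24)²) = √(4*8100 + (-19)²) = √(32400 + 361) = √32761 = 181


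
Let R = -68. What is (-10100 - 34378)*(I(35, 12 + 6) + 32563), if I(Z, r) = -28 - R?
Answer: -1450116234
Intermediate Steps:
I(Z, r) = 40 (I(Z, r) = -28 - 1*(-68) = -28 + 68 = 40)
(-10100 - 34378)*(I(35, 12 + 6) + 32563) = (-10100 - 34378)*(40 + 32563) = -44478*32603 = -1450116234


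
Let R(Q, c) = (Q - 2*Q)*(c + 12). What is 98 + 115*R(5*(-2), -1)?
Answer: 12748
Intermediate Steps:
R(Q, c) = -Q*(12 + c) (R(Q, c) = (-Q)*(12 + c) = -Q*(12 + c))
98 + 115*R(5*(-2), -1) = 98 + 115*(-5*(-2)*(12 - 1)) = 98 + 115*(-1*(-10)*11) = 98 + 115*110 = 98 + 12650 = 12748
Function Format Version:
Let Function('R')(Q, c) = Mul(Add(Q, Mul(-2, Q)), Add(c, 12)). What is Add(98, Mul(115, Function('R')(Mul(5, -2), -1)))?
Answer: 12748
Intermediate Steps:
Function('R')(Q, c) = Mul(-1, Q, Add(12, c)) (Function('R')(Q, c) = Mul(Mul(-1, Q), Add(12, c)) = Mul(-1, Q, Add(12, c)))
Add(98, Mul(115, Function('R')(Mul(5, -2), -1))) = Add(98, Mul(115, Mul(-1, Mul(5, -2), Add(12, -1)))) = Add(98, Mul(115, Mul(-1, -10, 11))) = Add(98, Mul(115, 110)) = Add(98, 12650) = 12748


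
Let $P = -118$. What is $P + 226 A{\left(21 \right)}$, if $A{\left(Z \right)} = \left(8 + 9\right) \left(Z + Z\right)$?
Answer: $161246$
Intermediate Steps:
$A{\left(Z \right)} = 34 Z$ ($A{\left(Z \right)} = 17 \cdot 2 Z = 34 Z$)
$P + 226 A{\left(21 \right)} = -118 + 226 \cdot 34 \cdot 21 = -118 + 226 \cdot 714 = -118 + 161364 = 161246$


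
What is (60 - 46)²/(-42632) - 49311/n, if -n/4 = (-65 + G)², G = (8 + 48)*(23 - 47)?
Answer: 68220781/42318249796 ≈ 0.0016121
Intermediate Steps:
G = -1344 (G = 56*(-24) = -1344)
n = -7941124 (n = -4*(-65 - 1344)² = -4*(-1409)² = -4*1985281 = -7941124)
(60 - 46)²/(-42632) - 49311/n = (60 - 46)²/(-42632) - 49311/(-7941124) = 14²*(-1/42632) - 49311*(-1/7941124) = 196*(-1/42632) + 49311/7941124 = -49/10658 + 49311/7941124 = 68220781/42318249796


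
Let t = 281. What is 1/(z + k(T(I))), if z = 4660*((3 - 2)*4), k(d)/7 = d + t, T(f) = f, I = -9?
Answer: 1/20544 ≈ 4.8676e-5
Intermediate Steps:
k(d) = 1967 + 7*d (k(d) = 7*(d + 281) = 7*(281 + d) = 1967 + 7*d)
z = 18640 (z = 4660*(1*4) = 4660*4 = 18640)
1/(z + k(T(I))) = 1/(18640 + (1967 + 7*(-9))) = 1/(18640 + (1967 - 63)) = 1/(18640 + 1904) = 1/20544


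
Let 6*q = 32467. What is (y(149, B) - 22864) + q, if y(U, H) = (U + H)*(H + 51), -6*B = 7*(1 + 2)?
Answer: -126499/12 ≈ -10542.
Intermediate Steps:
q = 32467/6 (q = (⅙)*32467 = 32467/6 ≈ 5411.2)
B = -7/2 (B = -7*(1 + 2)/6 = -7*3/6 = -⅙*21 = -7/2 ≈ -3.5000)
y(U, H) = (51 + H)*(H + U) (y(U, H) = (H + U)*(51 + H) = (51 + H)*(H + U))
(y(149, B) - 22864) + q = (((-7/2)² + 51*(-7/2) + 51*149 - 7/2*149) - 22864) + 32467/6 = ((49/4 - 357/2 + 7599 - 1043/2) - 22864) + 32467/6 = (27645/4 - 22864) + 32467/6 = -63811/4 + 32467/6 = -126499/12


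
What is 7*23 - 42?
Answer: 119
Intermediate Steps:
7*23 - 42 = 161 - 42 = 119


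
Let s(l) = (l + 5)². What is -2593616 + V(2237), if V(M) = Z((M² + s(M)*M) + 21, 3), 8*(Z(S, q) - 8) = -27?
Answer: -20748891/8 ≈ -2.5936e+6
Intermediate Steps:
s(l) = (5 + l)²
Z(S, q) = 37/8 (Z(S, q) = 8 + (⅛)*(-27) = 8 - 27/8 = 37/8)
V(M) = 37/8
-2593616 + V(2237) = -2593616 + 37/8 = -20748891/8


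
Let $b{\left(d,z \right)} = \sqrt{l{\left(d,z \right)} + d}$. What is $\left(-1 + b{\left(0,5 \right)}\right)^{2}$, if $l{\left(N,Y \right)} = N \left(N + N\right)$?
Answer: $1$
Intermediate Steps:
$l{\left(N,Y \right)} = 2 N^{2}$ ($l{\left(N,Y \right)} = N 2 N = 2 N^{2}$)
$b{\left(d,z \right)} = \sqrt{d + 2 d^{2}}$ ($b{\left(d,z \right)} = \sqrt{2 d^{2} + d} = \sqrt{d + 2 d^{2}}$)
$\left(-1 + b{\left(0,5 \right)}\right)^{2} = \left(-1 + \sqrt{0 \left(1 + 2 \cdot 0\right)}\right)^{2} = \left(-1 + \sqrt{0 \left(1 + 0\right)}\right)^{2} = \left(-1 + \sqrt{0 \cdot 1}\right)^{2} = \left(-1 + \sqrt{0}\right)^{2} = \left(-1 + 0\right)^{2} = \left(-1\right)^{2} = 1$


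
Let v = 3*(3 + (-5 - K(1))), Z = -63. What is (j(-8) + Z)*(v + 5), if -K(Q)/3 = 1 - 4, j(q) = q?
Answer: 1988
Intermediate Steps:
K(Q) = 9 (K(Q) = -3*(1 - 4) = -3*(-3) = 9)
v = -33 (v = 3*(3 + (-5 - 1*9)) = 3*(3 + (-5 - 9)) = 3*(3 - 14) = 3*(-11) = -33)
(j(-8) + Z)*(v + 5) = (-8 - 63)*(-33 + 5) = -71*(-28) = 1988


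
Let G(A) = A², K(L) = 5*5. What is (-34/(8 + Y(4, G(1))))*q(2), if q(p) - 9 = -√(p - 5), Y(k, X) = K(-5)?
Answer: -102/11 + 34*I*√3/33 ≈ -9.2727 + 1.7845*I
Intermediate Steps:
K(L) = 25
Y(k, X) = 25
q(p) = 9 - √(-5 + p) (q(p) = 9 - √(p - 5) = 9 - √(-5 + p))
(-34/(8 + Y(4, G(1))))*q(2) = (-34/(8 + 25))*(9 - √(-5 + 2)) = (-34/33)*(9 - √(-3)) = (-34*1/33)*(9 - I*√3) = -34*(9 - I*√3)/33 = -102/11 + 34*I*√3/33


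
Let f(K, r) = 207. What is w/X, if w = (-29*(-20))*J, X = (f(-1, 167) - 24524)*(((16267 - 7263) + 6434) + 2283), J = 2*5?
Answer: -5800/430921557 ≈ -1.3460e-5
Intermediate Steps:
J = 10
X = -430921557 (X = (207 - 24524)*(((16267 - 7263) + 6434) + 2283) = -24317*((9004 + 6434) + 2283) = -24317*(15438 + 2283) = -24317*17721 = -430921557)
w = 5800 (w = -29*(-20)*10 = 580*10 = 5800)
w/X = 5800/(-430921557) = 5800*(-1/430921557) = -5800/430921557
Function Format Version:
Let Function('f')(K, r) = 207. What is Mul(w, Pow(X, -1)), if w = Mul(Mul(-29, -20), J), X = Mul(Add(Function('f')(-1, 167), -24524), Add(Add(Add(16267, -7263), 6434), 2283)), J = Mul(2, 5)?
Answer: Rational(-5800, 430921557) ≈ -1.3460e-5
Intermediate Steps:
J = 10
X = -430921557 (X = Mul(Add(207, -24524), Add(Add(Add(16267, -7263), 6434), 2283)) = Mul(-24317, Add(Add(9004, 6434), 2283)) = Mul(-24317, Add(15438, 2283)) = Mul(-24317, 17721) = -430921557)
w = 5800 (w = Mul(Mul(-29, -20), 10) = Mul(580, 10) = 5800)
Mul(w, Pow(X, -1)) = Mul(5800, Pow(-430921557, -1)) = Mul(5800, Rational(-1, 430921557)) = Rational(-5800, 430921557)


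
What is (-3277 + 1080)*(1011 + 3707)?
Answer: -10365446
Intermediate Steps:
(-3277 + 1080)*(1011 + 3707) = -2197*4718 = -10365446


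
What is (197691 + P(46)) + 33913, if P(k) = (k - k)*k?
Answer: 231604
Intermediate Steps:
P(k) = 0 (P(k) = 0*k = 0)
(197691 + P(46)) + 33913 = (197691 + 0) + 33913 = 197691 + 33913 = 231604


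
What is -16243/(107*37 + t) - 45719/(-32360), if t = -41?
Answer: -173248219/63393240 ≈ -2.7329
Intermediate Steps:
-16243/(107*37 + t) - 45719/(-32360) = -16243/(107*37 - 41) - 45719/(-32360) = -16243/(3959 - 41) - 45719*(-1/32360) = -16243/3918 + 45719/32360 = -173248219/63393240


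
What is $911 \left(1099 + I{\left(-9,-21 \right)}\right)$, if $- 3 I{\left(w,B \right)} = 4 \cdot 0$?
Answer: $1001189$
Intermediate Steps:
$I{\left(w,B \right)} = 0$ ($I{\left(w,B \right)} = - \frac{4 \cdot 0}{3} = \left(- \frac{1}{3}\right) 0 = 0$)
$911 \left(1099 + I{\left(-9,-21 \right)}\right) = 911 \left(1099 + 0\right) = 911 \cdot 1099 = 1001189$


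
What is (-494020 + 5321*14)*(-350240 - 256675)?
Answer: 254616622290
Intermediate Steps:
(-494020 + 5321*14)*(-350240 - 256675) = (-494020 + 74494)*(-606915) = -419526*(-606915) = 254616622290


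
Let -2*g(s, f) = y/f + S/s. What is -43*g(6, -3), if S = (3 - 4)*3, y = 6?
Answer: -215/4 ≈ -53.750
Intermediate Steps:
S = -3 (S = -1*3 = -3)
g(s, f) = -3/f + 3/(2*s) (g(s, f) = -(6/f - 3/s)/2 = -(-3/s + 6/f)/2 = -3/f + 3/(2*s))
-43*g(6, -3) = -43*(-3/(-3) + (3/2)/6) = -43*(-3*(-1/3) + (3/2)*(1/6)) = -43*(1 + 1/4) = -43*5/4 = -215/4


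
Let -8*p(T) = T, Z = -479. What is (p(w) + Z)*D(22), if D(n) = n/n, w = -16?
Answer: -477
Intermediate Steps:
p(T) = -T/8
D(n) = 1
(p(w) + Z)*D(22) = (-⅛*(-16) - 479)*1 = (2 - 479)*1 = -477*1 = -477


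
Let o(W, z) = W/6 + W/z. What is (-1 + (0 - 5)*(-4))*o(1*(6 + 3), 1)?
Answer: 399/2 ≈ 199.50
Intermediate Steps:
o(W, z) = W/6 + W/z (o(W, z) = W*(⅙) + W/z = W/6 + W/z)
(-1 + (0 - 5)*(-4))*o(1*(6 + 3), 1) = (-1 + (0 - 5)*(-4))*((1*(6 + 3))/6 + (1*(6 + 3))/1) = (-1 - 5*(-4))*((1*9)/6 + (1*9)*1) = (-1 + 20)*((⅙)*9 + 9*1) = 19*(3/2 + 9) = 19*(21/2) = 399/2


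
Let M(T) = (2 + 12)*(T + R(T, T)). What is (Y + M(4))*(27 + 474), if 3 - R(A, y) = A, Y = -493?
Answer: -225951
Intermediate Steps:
R(A, y) = 3 - A
M(T) = 42 (M(T) = (2 + 12)*(T + (3 - T)) = 14*3 = 42)
(Y + M(4))*(27 + 474) = (-493 + 42)*(27 + 474) = -451*501 = -225951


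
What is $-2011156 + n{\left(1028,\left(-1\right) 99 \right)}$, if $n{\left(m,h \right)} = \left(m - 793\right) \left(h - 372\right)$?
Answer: $-2121841$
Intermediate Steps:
$n{\left(m,h \right)} = \left(-793 + m\right) \left(-372 + h\right)$
$-2011156 + n{\left(1028,\left(-1\right) 99 \right)} = -2011156 + \left(294996 - 793 \left(\left(-1\right) 99\right) - 382416 + \left(-1\right) 99 \cdot 1028\right) = -2011156 - 110685 = -2121841$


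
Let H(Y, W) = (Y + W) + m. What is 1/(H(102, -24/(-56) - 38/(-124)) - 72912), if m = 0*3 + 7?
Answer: -434/31596183 ≈ -1.3736e-5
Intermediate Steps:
m = 7 (m = 0 + 7 = 7)
H(Y, W) = 7 + W + Y (H(Y, W) = (Y + W) + 7 = (W + Y) + 7 = 7 + W + Y)
1/(H(102, -24/(-56) - 38/(-124)) - 72912) = 1/((7 + (-24/(-56) - 38/(-124)) + 102) - 72912) = 1/((7 + (-24*(-1/56) - 38*(-1/124)) + 102) - 72912) = 1/((7 + (3/7 + 19/62) + 102) - 72912) = 1/((7 + 319/434 + 102) - 72912) = 1/(47625/434 - 72912) = 1/(-31596183/434) = -434/31596183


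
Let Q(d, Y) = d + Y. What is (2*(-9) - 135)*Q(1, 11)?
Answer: -1836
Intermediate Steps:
Q(d, Y) = Y + d
(2*(-9) - 135)*Q(1, 11) = (2*(-9) - 135)*(11 + 1) = (-18 - 135)*12 = -153*12 = -1836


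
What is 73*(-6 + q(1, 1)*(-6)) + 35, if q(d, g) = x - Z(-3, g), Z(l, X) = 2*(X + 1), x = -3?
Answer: 2663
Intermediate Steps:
Z(l, X) = 2 + 2*X (Z(l, X) = 2*(1 + X) = 2 + 2*X)
q(d, g) = -5 - 2*g (q(d, g) = -3 - (2 + 2*g) = -3 + (-2 - 2*g) = -5 - 2*g)
73*(-6 + q(1, 1)*(-6)) + 35 = 73*(-6 + (-5 - 2*1)*(-6)) + 35 = 73*(-6 + (-5 - 2)*(-6)) + 35 = 73*(-6 - 7*(-6)) + 35 = 73*(-6 + 42) + 35 = 73*36 + 35 = 2628 + 35 = 2663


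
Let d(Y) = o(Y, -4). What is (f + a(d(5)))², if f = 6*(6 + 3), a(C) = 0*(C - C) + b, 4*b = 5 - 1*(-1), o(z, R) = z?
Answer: 12321/4 ≈ 3080.3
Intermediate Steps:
b = 3/2 (b = (5 - 1*(-1))/4 = (5 + 1)/4 = (¼)*6 = 3/2 ≈ 1.5000)
d(Y) = Y
a(C) = 3/2 (a(C) = 0*(C - C) + 3/2 = 0*0 + 3/2 = 0 + 3/2 = 3/2)
f = 54 (f = 6*9 = 54)
(f + a(d(5)))² = (54 + 3/2)² = (111/2)² = 12321/4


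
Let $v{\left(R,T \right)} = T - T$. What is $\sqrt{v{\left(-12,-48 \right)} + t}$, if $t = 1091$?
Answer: $\sqrt{1091} \approx 33.03$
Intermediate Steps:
$v{\left(R,T \right)} = 0$
$\sqrt{v{\left(-12,-48 \right)} + t} = \sqrt{0 + 1091} = \sqrt{1091}$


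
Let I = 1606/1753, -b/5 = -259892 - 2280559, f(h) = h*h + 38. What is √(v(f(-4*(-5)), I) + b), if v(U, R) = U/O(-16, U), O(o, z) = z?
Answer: 4*√793891 ≈ 3564.0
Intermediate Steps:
f(h) = 38 + h² (f(h) = h² + 38 = 38 + h²)
b = 12702255 (b = -5*(-259892 - 2280559) = -5*(-2540451) = 12702255)
I = 1606/1753 (I = 1606*(1/1753) = 1606/1753 ≈ 0.91614)
v(U, R) = 1 (v(U, R) = U/U = 1)
√(v(f(-4*(-5)), I) + b) = √(1 + 12702255) = √12702256 = 4*√793891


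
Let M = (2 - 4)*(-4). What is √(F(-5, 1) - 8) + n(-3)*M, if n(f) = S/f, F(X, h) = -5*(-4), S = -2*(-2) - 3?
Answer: -8/3 + 2*√3 ≈ 0.79743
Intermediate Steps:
S = 1 (S = 4 - 3 = 1)
F(X, h) = 20
n(f) = 1/f
M = 8 (M = -2*(-4) = 8)
√(F(-5, 1) - 8) + n(-3)*M = √(20 - 8) + 8/(-3) = √12 - ⅓*8 = 2*√3 - 8/3 = -8/3 + 2*√3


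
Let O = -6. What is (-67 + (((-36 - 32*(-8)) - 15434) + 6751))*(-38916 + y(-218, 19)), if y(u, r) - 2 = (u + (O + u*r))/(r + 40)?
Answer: 332567640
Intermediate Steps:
y(u, r) = 2 + (-6 + u + r*u)/(40 + r) (y(u, r) = 2 + (u + (-6 + u*r))/(r + 40) = 2 + (u + (-6 + r*u))/(40 + r) = 2 + (-6 + u + r*u)/(40 + r))
(-67 + (((-36 - 32*(-8)) - 15434) + 6751))*(-38916 + y(-218, 19)) = (-67 + (((-36 - 32*(-8)) - 15434) + 6751))*(-38916 + (74 - 218 + 2*19 + 19*(-218))/(40 + 19)) = (-67 + (((-36 + 256) - 15434) + 6751))*(-38916 + (74 - 218 + 38 - 4142)/59) = (-67 + ((220 - 15434) + 6751))*(-38916 + (1/59)*(-4248)) = (-67 + (-15214 + 6751))*(-38916 - 72) = (-67 - 8463)*(-38988) = -8530*(-38988) = 332567640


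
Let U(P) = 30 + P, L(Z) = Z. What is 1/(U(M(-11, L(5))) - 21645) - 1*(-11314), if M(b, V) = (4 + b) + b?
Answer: 244755761/21633 ≈ 11314.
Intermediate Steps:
M(b, V) = 4 + 2*b
1/(U(M(-11, L(5))) - 21645) - 1*(-11314) = 1/((30 + (4 + 2*(-11))) - 21645) - 1*(-11314) = 1/((30 + (4 - 22)) - 21645) + 11314 = 1/((30 - 18) - 21645) + 11314 = 1/(12 - 21645) + 11314 = 1/(-21633) + 11314 = -1/21633 + 11314 = 244755761/21633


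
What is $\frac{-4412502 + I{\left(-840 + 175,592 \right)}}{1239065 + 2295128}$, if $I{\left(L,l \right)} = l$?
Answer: $- \frac{4411910}{3534193} \approx -1.2484$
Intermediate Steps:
$\frac{-4412502 + I{\left(-840 + 175,592 \right)}}{1239065 + 2295128} = \frac{-4412502 + 592}{1239065 + 2295128} = - \frac{4411910}{3534193}$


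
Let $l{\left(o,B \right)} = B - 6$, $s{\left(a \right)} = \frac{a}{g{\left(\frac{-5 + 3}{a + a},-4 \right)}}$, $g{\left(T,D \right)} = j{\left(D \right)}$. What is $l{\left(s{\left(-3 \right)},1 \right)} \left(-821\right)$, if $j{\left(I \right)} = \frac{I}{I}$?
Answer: $4105$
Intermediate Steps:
$j{\left(I \right)} = 1$
$g{\left(T,D \right)} = 1$
$s{\left(a \right)} = a$ ($s{\left(a \right)} = \frac{a}{1} = a 1 = a$)
$l{\left(o,B \right)} = -6 + B$ ($l{\left(o,B \right)} = B - 6 = -6 + B$)
$l{\left(s{\left(-3 \right)},1 \right)} \left(-821\right) = \left(-6 + 1\right) \left(-821\right) = \left(-5\right) \left(-821\right) = 4105$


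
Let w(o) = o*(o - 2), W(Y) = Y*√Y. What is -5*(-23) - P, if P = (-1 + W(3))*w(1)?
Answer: 114 + 3*√3 ≈ 119.20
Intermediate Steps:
W(Y) = Y^(3/2)
w(o) = o*(-2 + o)
P = 1 - 3*√3 (P = (-1 + 3^(3/2))*(1*(-2 + 1)) = (-1 + 3*√3)*(1*(-1)) = (-1 + 3*√3)*(-1) = 1 - 3*√3 ≈ -4.1962)
-5*(-23) - P = -5*(-23) - (1 - 3*√3) = 115 + (-1 + 3*√3) = 114 + 3*√3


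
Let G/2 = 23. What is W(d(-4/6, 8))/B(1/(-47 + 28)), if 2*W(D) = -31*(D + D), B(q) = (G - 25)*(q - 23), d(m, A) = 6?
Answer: 589/1533 ≈ 0.38421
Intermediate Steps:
G = 46 (G = 2*23 = 46)
B(q) = -483 + 21*q (B(q) = (46 - 25)*(q - 23) = 21*(-23 + q) = -483 + 21*q)
W(D) = -31*D (W(D) = (-31*(D + D))/2 = (-62*D)/2 = -31*D)
W(d(-4/6, 8))/B(1/(-47 + 28)) = (-31*6)/(-483 + 21/(-47 + 28)) = -186/(-483 + 21/(-19)) = -186/(-483 + 21*(-1/19)) = -186/(-483 - 21/19) = -186/(-9198/19) = -186*(-19/9198) = 589/1533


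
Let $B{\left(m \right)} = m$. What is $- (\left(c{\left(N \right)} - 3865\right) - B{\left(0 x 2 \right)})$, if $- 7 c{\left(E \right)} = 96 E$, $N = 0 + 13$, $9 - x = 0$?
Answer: $\frac{28303}{7} \approx 4043.3$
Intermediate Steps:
$x = 9$ ($x = 9 - 0 = 9 + 0 = 9$)
$N = 13$
$c{\left(E \right)} = - \frac{96 E}{7}$
$- (\left(c{\left(N \right)} - 3865\right) - B{\left(0 x 2 \right)}) = - (\left(\left(- \frac{96}{7}\right) 13 - 3865\right) - 0 \cdot 9 \cdot 2) = - (\left(- \frac{1248}{7} - 3865\right) - 0 \cdot 2) = - (- \frac{28303}{7} - 0) = - (- \frac{28303}{7} + 0) = \left(-1\right) \left(- \frac{28303}{7}\right) = \frac{28303}{7}$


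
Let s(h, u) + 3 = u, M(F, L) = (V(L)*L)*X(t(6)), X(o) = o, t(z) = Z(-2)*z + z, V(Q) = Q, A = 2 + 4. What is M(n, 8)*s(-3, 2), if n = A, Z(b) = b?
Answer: 384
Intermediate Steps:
A = 6
n = 6
t(z) = -z (t(z) = -2*z + z = -z)
M(F, L) = -6*L² (M(F, L) = (L*L)*(-1*6) = L²*(-6) = -6*L²)
s(h, u) = -3 + u
M(n, 8)*s(-3, 2) = (-6*8²)*(-3 + 2) = -6*64*(-1) = -384*(-1) = 384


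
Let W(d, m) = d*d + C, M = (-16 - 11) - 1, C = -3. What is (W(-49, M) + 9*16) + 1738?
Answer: 4280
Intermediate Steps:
M = -28 (M = -27 - 1 = -28)
W(d, m) = -3 + d² (W(d, m) = d*d - 3 = d² - 3 = -3 + d²)
(W(-49, M) + 9*16) + 1738 = ((-3 + (-49)²) + 9*16) + 1738 = ((-3 + 2401) + 144) + 1738 = (2398 + 144) + 1738 = 2542 + 1738 = 4280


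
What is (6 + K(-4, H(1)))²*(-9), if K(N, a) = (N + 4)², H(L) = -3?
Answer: -324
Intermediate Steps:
K(N, a) = (4 + N)²
(6 + K(-4, H(1)))²*(-9) = (6 + (4 - 4)²)²*(-9) = (6 + 0²)²*(-9) = (6 + 0)²*(-9) = 6²*(-9) = 36*(-9) = -324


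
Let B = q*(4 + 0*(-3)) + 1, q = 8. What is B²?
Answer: 1089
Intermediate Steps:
B = 33 (B = 8*(4 + 0*(-3)) + 1 = 8*(4 + 0) + 1 = 8*4 + 1 = 32 + 1 = 33)
B² = 33² = 1089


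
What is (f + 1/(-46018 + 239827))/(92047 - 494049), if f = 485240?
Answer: -94043879161/77911605618 ≈ -1.2071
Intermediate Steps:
(f + 1/(-46018 + 239827))/(92047 - 494049) = (485240 + 1/(-46018 + 239827))/(92047 - 494049) = (485240 + 1/193809)/(-402002) = (485240 + 1/193809)*(-1/402002) = (94043879161/193809)*(-1/402002) = -94043879161/77911605618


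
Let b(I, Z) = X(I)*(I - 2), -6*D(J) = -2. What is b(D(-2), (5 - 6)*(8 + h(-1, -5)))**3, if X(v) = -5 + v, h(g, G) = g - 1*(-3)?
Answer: 343000/729 ≈ 470.51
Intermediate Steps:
h(g, G) = 3 + g (h(g, G) = g + 3 = 3 + g)
D(J) = 1/3 (D(J) = -1/6*(-2) = 1/3)
b(I, Z) = (-5 + I)*(-2 + I) (b(I, Z) = (-5 + I)*(I - 2) = (-5 + I)*(-2 + I))
b(D(-2), (5 - 6)*(8 + h(-1, -5)))**3 = ((-5 + 1/3)*(-2 + 1/3))**3 = (-14/3*(-5/3))**3 = (70/9)**3 = 343000/729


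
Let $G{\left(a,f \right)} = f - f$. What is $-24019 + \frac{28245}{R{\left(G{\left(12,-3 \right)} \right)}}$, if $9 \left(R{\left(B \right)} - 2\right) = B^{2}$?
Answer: $- \frac{19793}{2} \approx -9896.5$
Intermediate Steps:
$G{\left(a,f \right)} = 0$
$R{\left(B \right)} = 2 + \frac{B^{2}}{9}$
$-24019 + \frac{28245}{R{\left(G{\left(12,-3 \right)} \right)}} = -24019 + \frac{28245}{2 + \frac{0^{2}}{9}} = -24019 + \frac{28245}{2 + \frac{1}{9} \cdot 0} = -24019 + \frac{28245}{2 + 0} = -24019 + \frac{28245}{2} = - \frac{19793}{2}$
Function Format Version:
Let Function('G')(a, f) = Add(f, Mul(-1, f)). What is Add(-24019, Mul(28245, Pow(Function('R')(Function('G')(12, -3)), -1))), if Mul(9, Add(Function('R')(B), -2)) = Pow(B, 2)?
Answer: Rational(-19793, 2) ≈ -9896.5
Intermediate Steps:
Function('G')(a, f) = 0
Function('R')(B) = Add(2, Mul(Rational(1, 9), Pow(B, 2)))
Add(-24019, Mul(28245, Pow(Function('R')(Function('G')(12, -3)), -1))) = Add(-24019, Mul(28245, Pow(Add(2, Mul(Rational(1, 9), Pow(0, 2))), -1))) = Add(-24019, Mul(28245, Pow(Add(2, Mul(Rational(1, 9), 0)), -1))) = Add(-24019, Mul(28245, Pow(Add(2, 0), -1))) = Add(-24019, Mul(28245, Pow(2, -1))) = Add(-24019, Mul(28245, Rational(1, 2))) = Add(-24019, Rational(28245, 2)) = Rational(-19793, 2)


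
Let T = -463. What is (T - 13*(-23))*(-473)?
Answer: 77572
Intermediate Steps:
(T - 13*(-23))*(-473) = (-463 - 13*(-23))*(-473) = (-463 + 299)*(-473) = -164*(-473) = 77572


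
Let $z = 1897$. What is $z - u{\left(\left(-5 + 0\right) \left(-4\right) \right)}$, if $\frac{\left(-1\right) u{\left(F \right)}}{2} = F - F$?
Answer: $1897$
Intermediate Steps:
$u{\left(F \right)} = 0$ ($u{\left(F \right)} = - 2 \left(F - F\right) = \left(-2\right) 0 = 0$)
$z - u{\left(\left(-5 + 0\right) \left(-4\right) \right)} = 1897 - 0 = 1897 + 0 = 1897$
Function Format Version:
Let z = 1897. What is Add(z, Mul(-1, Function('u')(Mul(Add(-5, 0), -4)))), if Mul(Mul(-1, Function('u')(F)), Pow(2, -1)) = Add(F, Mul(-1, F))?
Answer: 1897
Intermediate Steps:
Function('u')(F) = 0 (Function('u')(F) = Mul(-2, Add(F, Mul(-1, F))) = Mul(-2, 0) = 0)
Add(z, Mul(-1, Function('u')(Mul(Add(-5, 0), -4)))) = Add(1897, Mul(-1, 0)) = Add(1897, 0) = 1897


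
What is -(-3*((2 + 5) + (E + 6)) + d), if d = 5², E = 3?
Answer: 23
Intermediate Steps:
d = 25
-(-3*((2 + 5) + (E + 6)) + d) = -(-3*((2 + 5) + (3 + 6)) + 25) = -(-3*(7 + 9) + 25) = -(-3*16 + 25) = -(-48 + 25) = -1*(-23) = 23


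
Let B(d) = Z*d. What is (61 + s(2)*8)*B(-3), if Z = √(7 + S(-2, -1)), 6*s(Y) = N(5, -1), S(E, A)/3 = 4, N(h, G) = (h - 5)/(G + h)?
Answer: -183*√19 ≈ -797.68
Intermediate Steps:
N(h, G) = (-5 + h)/(G + h)
S(E, A) = 12 (S(E, A) = 3*4 = 12)
s(Y) = 0 (s(Y) = ((-5 + 5)/(-1 + 5))/6 = (0/4)/6 = ((¼)*0)/6 = (⅙)*0 = 0)
Z = √19 (Z = √(7 + 12) = √19 ≈ 4.3589)
B(d) = d*√19 (B(d) = √19*d = d*√19)
(61 + s(2)*8)*B(-3) = (61 + 0*8)*(-3*√19) = (61 + 0)*(-3*√19) = 61*(-3*√19) = -183*√19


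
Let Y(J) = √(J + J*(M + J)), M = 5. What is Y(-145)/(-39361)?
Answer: -√20155/39361 ≈ -0.0036068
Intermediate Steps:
Y(J) = √(J + J*(5 + J))
Y(-145)/(-39361) = √(-145*(6 - 145))/(-39361) = √(-145*(-139))*(-1/39361) = √20155*(-1/39361) = -√20155/39361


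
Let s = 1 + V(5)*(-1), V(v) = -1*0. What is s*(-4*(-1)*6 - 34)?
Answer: -10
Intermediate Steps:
V(v) = 0
s = 1 (s = 1 + 0*(-1) = 1 + 0 = 1)
s*(-4*(-1)*6 - 34) = 1*(-4*(-1)*6 - 34) = 1*(4*6 - 34) = 1*(24 - 34) = 1*(-10) = -10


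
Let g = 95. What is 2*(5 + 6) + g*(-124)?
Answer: -11758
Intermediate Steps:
2*(5 + 6) + g*(-124) = 2*(5 + 6) + 95*(-124) = 2*11 - 11780 = 22 - 11780 = -11758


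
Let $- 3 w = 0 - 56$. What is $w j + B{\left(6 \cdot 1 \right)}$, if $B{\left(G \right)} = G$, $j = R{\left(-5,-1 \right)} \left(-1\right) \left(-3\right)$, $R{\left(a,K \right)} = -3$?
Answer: $-162$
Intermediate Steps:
$j = -9$ ($j = \left(-3\right) \left(-1\right) \left(-3\right) = 3 \left(-3\right) = -9$)
$w = \frac{56}{3}$ ($w = - \frac{0 - 56}{3} = \left(- \frac{1}{3}\right) \left(-56\right) = \frac{56}{3} \approx 18.667$)
$w j + B{\left(6 \cdot 1 \right)} = \frac{56}{3} \left(-9\right) + 6 \cdot 1 = -168 + 6 = -162$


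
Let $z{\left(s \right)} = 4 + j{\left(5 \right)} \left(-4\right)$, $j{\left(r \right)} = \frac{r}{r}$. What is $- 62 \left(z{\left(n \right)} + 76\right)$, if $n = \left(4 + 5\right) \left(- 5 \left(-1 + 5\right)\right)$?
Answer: $-4712$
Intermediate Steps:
$j{\left(r \right)} = 1$
$n = -180$ ($n = 9 \left(\left(-5\right) 4\right) = 9 \left(-20\right) = -180$)
$z{\left(s \right)} = 0$ ($z{\left(s \right)} = 4 + 1 \left(-4\right) = 4 - 4 = 0$)
$- 62 \left(z{\left(n \right)} + 76\right) = - 62 \left(0 + 76\right) = \left(-62\right) 76 = -4712$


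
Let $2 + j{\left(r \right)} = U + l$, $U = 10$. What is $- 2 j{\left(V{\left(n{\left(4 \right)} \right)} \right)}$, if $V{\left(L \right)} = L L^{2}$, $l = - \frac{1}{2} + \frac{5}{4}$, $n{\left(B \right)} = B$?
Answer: $- \frac{35}{2} \approx -17.5$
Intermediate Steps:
$l = \frac{3}{4}$ ($l = \left(-1\right) \frac{1}{2} + 5 \cdot \frac{1}{4} = - \frac{1}{2} + \frac{5}{4} = \frac{3}{4} \approx 0.75$)
$V{\left(L \right)} = L^{3}$
$j{\left(r \right)} = \frac{35}{4}$ ($j{\left(r \right)} = -2 + \left(10 + \frac{3}{4}\right) = -2 + \frac{43}{4} = \frac{35}{4}$)
$- 2 j{\left(V{\left(n{\left(4 \right)} \right)} \right)} = \left(-2\right) \frac{35}{4} = - \frac{35}{2}$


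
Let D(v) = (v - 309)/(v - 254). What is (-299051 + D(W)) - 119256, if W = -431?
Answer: -57307911/137 ≈ -4.1831e+5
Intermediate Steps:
D(v) = (-309 + v)/(-254 + v)
(-299051 + D(W)) - 119256 = (-299051 + (-309 - 431)/(-254 - 431)) - 119256 = (-299051 - 740/(-685)) - 119256 = (-299051 - 1/685*(-740)) - 119256 = (-299051 + 148/137) - 119256 = -40969839/137 - 119256 = -57307911/137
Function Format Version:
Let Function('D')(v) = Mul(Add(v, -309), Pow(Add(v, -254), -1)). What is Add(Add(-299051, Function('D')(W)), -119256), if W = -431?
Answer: Rational(-57307911, 137) ≈ -4.1831e+5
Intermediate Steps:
Function('D')(v) = Mul(Pow(Add(-254, v), -1), Add(-309, v)) (Function('D')(v) = Mul(Add(-309, v), Pow(Add(-254, v), -1)) = Mul(Pow(Add(-254, v), -1), Add(-309, v)))
Add(Add(-299051, Function('D')(W)), -119256) = Add(Add(-299051, Mul(Pow(Add(-254, -431), -1), Add(-309, -431))), -119256) = Add(Add(-299051, Mul(Pow(-685, -1), -740)), -119256) = Add(Add(-299051, Mul(Rational(-1, 685), -740)), -119256) = Add(Add(-299051, Rational(148, 137)), -119256) = Add(Rational(-40969839, 137), -119256) = Rational(-57307911, 137)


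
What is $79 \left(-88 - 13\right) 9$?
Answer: $-71811$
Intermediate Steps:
$79 \left(-88 - 13\right) 9 = 79 \left(-101\right) 9 = \left(-7979\right) 9 = -71811$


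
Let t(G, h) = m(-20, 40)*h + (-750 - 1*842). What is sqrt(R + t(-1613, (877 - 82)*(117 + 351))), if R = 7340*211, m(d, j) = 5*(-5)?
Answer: 4*I*sqrt(484647) ≈ 2784.7*I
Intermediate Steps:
m(d, j) = -25
t(G, h) = -1592 - 25*h (t(G, h) = -25*h + (-750 - 1*842) = -25*h + (-750 - 842) = -25*h - 1592 = -1592 - 25*h)
R = 1548740
sqrt(R + t(-1613, (877 - 82)*(117 + 351))) = sqrt(1548740 + (-1592 - 25*(877 - 82)*(117 + 351))) = sqrt(1548740 + (-1592 - 19875*468)) = sqrt(1548740 + (-1592 - 25*372060)) = sqrt(1548740 + (-1592 - 9301500)) = sqrt(1548740 - 9303092) = sqrt(-7754352) = 4*I*sqrt(484647)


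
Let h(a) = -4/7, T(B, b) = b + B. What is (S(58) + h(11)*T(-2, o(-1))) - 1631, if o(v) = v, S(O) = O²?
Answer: 12143/7 ≈ 1734.7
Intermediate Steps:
T(B, b) = B + b
h(a) = -4/7 (h(a) = -4*⅐ = -4/7)
(S(58) + h(11)*T(-2, o(-1))) - 1631 = (58² - 4*(-2 - 1)/7) - 1631 = (3364 - 4/7*(-3)) - 1631 = (3364 + 12/7) - 1631 = 23560/7 - 1631 = 12143/7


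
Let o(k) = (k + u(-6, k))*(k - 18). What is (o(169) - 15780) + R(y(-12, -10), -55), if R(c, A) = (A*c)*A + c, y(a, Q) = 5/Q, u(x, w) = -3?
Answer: 7773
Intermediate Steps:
R(c, A) = c + c*A² (R(c, A) = c*A² + c = c + c*A²)
o(k) = (-18 + k)*(-3 + k) (o(k) = (k - 3)*(k - 18) = (-3 + k)*(-18 + k) = (-18 + k)*(-3 + k))
(o(169) - 15780) + R(y(-12, -10), -55) = ((54 + 169² - 21*169) - 15780) + (5/(-10))*(1 + (-55)²) = ((54 + 28561 - 3549) - 15780) + (5*(-⅒))*(1 + 3025) = (25066 - 15780) - ½*3026 = 9286 - 1513 = 7773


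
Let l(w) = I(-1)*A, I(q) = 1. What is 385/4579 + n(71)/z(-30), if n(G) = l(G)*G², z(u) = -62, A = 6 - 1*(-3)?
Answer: -207720781/283898 ≈ -731.67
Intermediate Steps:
A = 9 (A = 6 + 3 = 9)
l(w) = 9 (l(w) = 1*9 = 9)
n(G) = 9*G²
385/4579 + n(71)/z(-30) = 385/4579 + (9*71²)/(-62) = 385*(1/4579) + (9*5041)*(-1/62) = 385/4579 + 45369*(-1/62) = 385/4579 - 45369/62 = -207720781/283898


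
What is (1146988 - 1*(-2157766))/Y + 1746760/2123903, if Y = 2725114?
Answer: 5889548532751/2893938899971 ≈ 2.0351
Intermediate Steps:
(1146988 - 1*(-2157766))/Y + 1746760/2123903 = (1146988 - 1*(-2157766))/2725114 + 1746760/2123903 = (1146988 + 2157766)*(1/2725114) + 1746760*(1/2123903) = 3304754*(1/2725114) + 1746760/2123903 = 1652377/1362557 + 1746760/2123903 = 5889548532751/2893938899971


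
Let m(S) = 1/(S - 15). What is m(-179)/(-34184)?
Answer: 1/6631696 ≈ 1.5079e-7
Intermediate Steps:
m(S) = 1/(-15 + S)
m(-179)/(-34184) = 1/(-15 - 179*(-34184)) = -1/34184/(-194) = -1/194*(-1/34184) = 1/6631696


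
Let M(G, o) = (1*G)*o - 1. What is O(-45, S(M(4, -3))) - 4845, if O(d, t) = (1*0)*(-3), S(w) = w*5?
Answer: -4845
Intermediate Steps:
M(G, o) = -1 + G*o (M(G, o) = G*o - 1 = -1 + G*o)
S(w) = 5*w
O(d, t) = 0 (O(d, t) = 0*(-3) = 0)
O(-45, S(M(4, -3))) - 4845 = 0 - 4845 = -4845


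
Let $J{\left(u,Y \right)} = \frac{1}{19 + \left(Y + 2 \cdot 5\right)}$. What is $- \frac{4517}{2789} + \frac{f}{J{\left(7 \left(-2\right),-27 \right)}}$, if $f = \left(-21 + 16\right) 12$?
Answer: $- \frac{339197}{2789} \approx -121.62$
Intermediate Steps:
$J{\left(u,Y \right)} = \frac{1}{29 + Y}$ ($J{\left(u,Y \right)} = \frac{1}{19 + \left(Y + 10\right)} = \frac{1}{19 + \left(10 + Y\right)} = \frac{1}{29 + Y}$)
$f = -60$ ($f = \left(-5\right) 12 = -60$)
$- \frac{4517}{2789} + \frac{f}{J{\left(7 \left(-2\right),-27 \right)}} = - \frac{4517}{2789} - \frac{60}{\frac{1}{29 - 27}} = \left(-4517\right) \frac{1}{2789} - \frac{60}{\frac{1}{2}} = - \frac{4517}{2789} - 60 \frac{1}{\frac{1}{2}} = - \frac{4517}{2789} - 120 = - \frac{339197}{2789}$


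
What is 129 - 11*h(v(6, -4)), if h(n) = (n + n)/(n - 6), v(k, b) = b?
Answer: 601/5 ≈ 120.20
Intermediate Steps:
h(n) = 2*n/(-6 + n) (h(n) = (2*n)/(-6 + n) = 2*n/(-6 + n))
129 - 11*h(v(6, -4)) = 129 - 22*(-4)/(-6 - 4) = 129 - 22*(-4)/(-10) = 129 - 22*(-4)*(-1)/10 = 129 - 11*⅘ = 129 - 44/5 = 601/5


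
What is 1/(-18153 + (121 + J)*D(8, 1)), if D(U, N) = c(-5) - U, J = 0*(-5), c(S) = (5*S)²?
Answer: 1/56504 ≈ 1.7698e-5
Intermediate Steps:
c(S) = 25*S²
J = 0
D(U, N) = 625 - U (D(U, N) = 25*(-5)² - U = 25*25 - U = 625 - U)
1/(-18153 + (121 + J)*D(8, 1)) = 1/(-18153 + (121 + 0)*(625 - 1*8)) = 1/(-18153 + 121*(625 - 8)) = 1/(-18153 + 121*617) = 1/(-18153 + 74657) = 1/56504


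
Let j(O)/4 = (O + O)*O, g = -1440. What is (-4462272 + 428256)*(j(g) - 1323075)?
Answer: -61582178901600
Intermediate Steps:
j(O) = 8*O² (j(O) = 4*((O + O)*O) = 4*((2*O)*O) = 4*(2*O²) = 8*O²)
(-4462272 + 428256)*(j(g) - 1323075) = (-4462272 + 428256)*(8*(-1440)² - 1323075) = -4034016*(8*2073600 - 1323075) = -4034016*(16588800 - 1323075) = -4034016*15265725 = -61582178901600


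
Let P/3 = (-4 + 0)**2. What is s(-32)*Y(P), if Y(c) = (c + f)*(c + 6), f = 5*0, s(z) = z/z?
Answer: 2592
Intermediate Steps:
s(z) = 1
f = 0
P = 48 (P = 3*(-4 + 0)**2 = 3*(-4)**2 = 3*16 = 48)
Y(c) = c*(6 + c) (Y(c) = (c + 0)*(c + 6) = c*(6 + c))
s(-32)*Y(P) = 1*(48*(6 + 48)) = 1*(48*54) = 1*2592 = 2592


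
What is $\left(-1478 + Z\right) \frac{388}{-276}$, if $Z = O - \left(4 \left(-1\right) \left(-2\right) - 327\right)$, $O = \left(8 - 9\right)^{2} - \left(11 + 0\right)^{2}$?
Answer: $\frac{124063}{69} \approx 1798.0$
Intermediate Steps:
$O = -120$ ($O = \left(-1\right)^{2} - 11^{2} = 1 - 121 = -120$)
$Z = 199$ ($Z = -120 - \left(4 \left(-1\right) \left(-2\right) - 327\right) = -120 - \left(\left(-4\right) \left(-2\right) - 327\right) = -120 - \left(8 - 327\right) = -120 - -319 = -120 + 319 = 199$)
$\left(-1478 + Z\right) \frac{388}{-276} = \left(-1478 + 199\right) \frac{388}{-276} = - 1279 \cdot 388 \left(- \frac{1}{276}\right) = \left(-1279\right) \left(- \frac{97}{69}\right) = \frac{124063}{69}$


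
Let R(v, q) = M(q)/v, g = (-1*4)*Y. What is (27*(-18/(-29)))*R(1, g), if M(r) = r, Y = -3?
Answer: 5832/29 ≈ 201.10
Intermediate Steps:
g = 12 (g = -1*4*(-3) = -4*(-3) = 12)
R(v, q) = q/v
(27*(-18/(-29)))*R(1, g) = (27*(-18/(-29)))*(12/1) = (27*(-18*(-1/29)))*(12*1) = (27*(18/29))*12 = (486/29)*12 = 5832/29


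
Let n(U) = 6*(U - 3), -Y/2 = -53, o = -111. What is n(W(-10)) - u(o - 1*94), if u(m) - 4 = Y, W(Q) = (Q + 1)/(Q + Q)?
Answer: -1253/10 ≈ -125.30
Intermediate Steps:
W(Q) = (1 + Q)/(2*Q) (W(Q) = (1 + Q)/((2*Q)) = (1 + Q)*(1/(2*Q)) = (1 + Q)/(2*Q))
Y = 106 (Y = -2*(-53) = 106)
n(U) = -18 + 6*U (n(U) = 6*(-3 + U) = -18 + 6*U)
u(m) = 110 (u(m) = 4 + 106 = 110)
n(W(-10)) - u(o - 1*94) = (-18 + 6*((½)*(1 - 10)/(-10))) - 1*110 = (-18 + 6*((½)*(-⅒)*(-9))) - 110 = (-18 + 6*(9/20)) - 110 = (-18 + 27/10) - 110 = -153/10 - 110 = -1253/10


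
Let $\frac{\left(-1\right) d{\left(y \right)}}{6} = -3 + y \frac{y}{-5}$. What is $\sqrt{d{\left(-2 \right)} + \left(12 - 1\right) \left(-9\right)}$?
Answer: $\frac{i \sqrt{1905}}{5} \approx 8.7293 i$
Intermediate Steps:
$d{\left(y \right)} = 18 + \frac{6 y^{2}}{5}$ ($d{\left(y \right)} = - 6 \left(-3 + y \frac{y}{-5}\right) = - 6 \left(-3 + y y \left(- \frac{1}{5}\right)\right) = - 6 \left(-3 + y \left(- \frac{y}{5}\right)\right) = - 6 \left(-3 - \frac{y^{2}}{5}\right) = 18 + \frac{6 y^{2}}{5}$)
$\sqrt{d{\left(-2 \right)} + \left(12 - 1\right) \left(-9\right)} = \sqrt{\left(18 + \frac{6 \left(-2\right)^{2}}{5}\right) + \left(12 - 1\right) \left(-9\right)} = \sqrt{\left(18 + \frac{6}{5} \cdot 4\right) + 11 \left(-9\right)} = \sqrt{\left(18 + \frac{24}{5}\right) - 99} = \sqrt{\frac{114}{5} - 99} = \sqrt{- \frac{381}{5}} = \frac{i \sqrt{1905}}{5}$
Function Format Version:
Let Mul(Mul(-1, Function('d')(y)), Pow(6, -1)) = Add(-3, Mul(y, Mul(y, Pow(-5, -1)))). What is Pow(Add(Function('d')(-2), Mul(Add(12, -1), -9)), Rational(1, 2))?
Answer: Mul(Rational(1, 5), I, Pow(1905, Rational(1, 2))) ≈ Mul(8.7293, I)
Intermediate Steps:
Function('d')(y) = Add(18, Mul(Rational(6, 5), Pow(y, 2))) (Function('d')(y) = Mul(-6, Add(-3, Mul(y, Mul(y, Pow(-5, -1))))) = Mul(-6, Add(-3, Mul(y, Mul(y, Rational(-1, 5))))) = Mul(-6, Add(-3, Mul(y, Mul(Rational(-1, 5), y)))) = Mul(-6, Add(-3, Mul(Rational(-1, 5), Pow(y, 2)))) = Add(18, Mul(Rational(6, 5), Pow(y, 2))))
Pow(Add(Function('d')(-2), Mul(Add(12, -1), -9)), Rational(1, 2)) = Pow(Add(Add(18, Mul(Rational(6, 5), Pow(-2, 2))), Mul(Add(12, -1), -9)), Rational(1, 2)) = Pow(Add(Add(18, Mul(Rational(6, 5), 4)), Mul(11, -9)), Rational(1, 2)) = Pow(Add(Add(18, Rational(24, 5)), -99), Rational(1, 2)) = Pow(Add(Rational(114, 5), -99), Rational(1, 2)) = Pow(Rational(-381, 5), Rational(1, 2)) = Mul(Rational(1, 5), I, Pow(1905, Rational(1, 2)))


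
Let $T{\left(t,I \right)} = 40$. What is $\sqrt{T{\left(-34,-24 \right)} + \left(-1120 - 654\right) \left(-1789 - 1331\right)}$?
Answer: $2 \sqrt{1383730} \approx 2352.6$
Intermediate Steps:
$\sqrt{T{\left(-34,-24 \right)} + \left(-1120 - 654\right) \left(-1789 - 1331\right)} = \sqrt{40 + \left(-1120 - 654\right) \left(-1789 - 1331\right)} = \sqrt{40 - -5534880} = \sqrt{40 + 5534880} = \sqrt{5534920} = 2 \sqrt{1383730}$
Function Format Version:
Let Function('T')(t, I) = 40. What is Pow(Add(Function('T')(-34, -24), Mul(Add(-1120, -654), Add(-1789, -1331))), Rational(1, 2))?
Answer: Mul(2, Pow(1383730, Rational(1, 2))) ≈ 2352.6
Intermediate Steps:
Pow(Add(Function('T')(-34, -24), Mul(Add(-1120, -654), Add(-1789, -1331))), Rational(1, 2)) = Pow(Add(40, Mul(Add(-1120, -654), Add(-1789, -1331))), Rational(1, 2)) = Pow(Add(40, Mul(-1774, -3120)), Rational(1, 2)) = Pow(Add(40, 5534880), Rational(1, 2)) = Pow(5534920, Rational(1, 2)) = Mul(2, Pow(1383730, Rational(1, 2)))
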